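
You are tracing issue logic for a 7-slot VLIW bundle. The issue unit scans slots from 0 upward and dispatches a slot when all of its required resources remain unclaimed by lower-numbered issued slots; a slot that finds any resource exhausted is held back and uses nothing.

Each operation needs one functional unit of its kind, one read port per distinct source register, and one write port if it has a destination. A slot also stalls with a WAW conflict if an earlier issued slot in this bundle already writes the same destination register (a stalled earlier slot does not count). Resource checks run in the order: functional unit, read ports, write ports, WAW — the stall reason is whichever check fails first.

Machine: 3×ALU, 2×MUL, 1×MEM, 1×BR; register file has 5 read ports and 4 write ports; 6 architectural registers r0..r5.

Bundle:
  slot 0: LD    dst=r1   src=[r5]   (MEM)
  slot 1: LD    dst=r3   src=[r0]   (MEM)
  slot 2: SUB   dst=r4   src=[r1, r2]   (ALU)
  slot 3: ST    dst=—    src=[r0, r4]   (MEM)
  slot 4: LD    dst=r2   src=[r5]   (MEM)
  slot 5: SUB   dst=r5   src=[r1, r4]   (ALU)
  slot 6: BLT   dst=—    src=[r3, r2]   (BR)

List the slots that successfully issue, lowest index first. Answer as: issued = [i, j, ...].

issued = [0, 2, 5]

  0. MEM→r1 ⇒ go  {3A/2Mu/0Ld/1B | 4r 3w}
  1. MEM→r3 ⇒ no(FU)  {3A/2Mu/0Ld/1B | 4r 3w}
  2. ALU→r4 ⇒ go  {2A/2Mu/0Ld/1B | 2r 2w}
  3. MEM ⇒ no(FU)  {2A/2Mu/0Ld/1B | 2r 2w}
  4. MEM→r2 ⇒ no(FU)  {2A/2Mu/0Ld/1B | 2r 2w}
  5. ALU→r5 ⇒ go  {1A/2Mu/0Ld/1B | 0r 1w}
  6. BR ⇒ no(RD_PORT)  {1A/2Mu/0Ld/1B | 0r 1w}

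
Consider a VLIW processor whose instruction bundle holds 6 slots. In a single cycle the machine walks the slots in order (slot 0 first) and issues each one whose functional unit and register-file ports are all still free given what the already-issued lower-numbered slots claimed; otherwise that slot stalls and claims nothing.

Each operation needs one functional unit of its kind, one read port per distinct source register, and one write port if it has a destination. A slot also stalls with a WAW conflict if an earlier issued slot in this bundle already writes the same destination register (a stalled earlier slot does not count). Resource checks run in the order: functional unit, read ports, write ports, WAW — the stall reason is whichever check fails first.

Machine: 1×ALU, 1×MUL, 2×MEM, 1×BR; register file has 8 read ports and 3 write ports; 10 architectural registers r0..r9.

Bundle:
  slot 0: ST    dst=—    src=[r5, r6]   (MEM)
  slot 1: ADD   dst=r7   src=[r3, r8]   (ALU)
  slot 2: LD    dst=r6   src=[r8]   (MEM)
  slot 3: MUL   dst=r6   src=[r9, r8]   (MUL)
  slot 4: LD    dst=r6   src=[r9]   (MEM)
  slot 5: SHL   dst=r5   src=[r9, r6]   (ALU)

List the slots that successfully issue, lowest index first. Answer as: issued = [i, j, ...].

[0] MEM needs rd=2 wr=0: ok; after: ALU=1 MUL=1 MEM=1 BR=1, R=6, W=3
[1] ALU needs rd=2 wr=1: ok; after: ALU=0 MUL=1 MEM=1 BR=1, R=4, W=2
[2] MEM needs rd=1 wr=1: ok; after: ALU=0 MUL=1 MEM=0 BR=1, R=3, W=1
[3] MUL needs rd=2 wr=1: WAW; after: ALU=0 MUL=1 MEM=0 BR=1, R=3, W=1
[4] MEM needs rd=1 wr=1: FU; after: ALU=0 MUL=1 MEM=0 BR=1, R=3, W=1
[5] ALU needs rd=2 wr=1: FU; after: ALU=0 MUL=1 MEM=0 BR=1, R=3, W=1

issued = [0, 1, 2]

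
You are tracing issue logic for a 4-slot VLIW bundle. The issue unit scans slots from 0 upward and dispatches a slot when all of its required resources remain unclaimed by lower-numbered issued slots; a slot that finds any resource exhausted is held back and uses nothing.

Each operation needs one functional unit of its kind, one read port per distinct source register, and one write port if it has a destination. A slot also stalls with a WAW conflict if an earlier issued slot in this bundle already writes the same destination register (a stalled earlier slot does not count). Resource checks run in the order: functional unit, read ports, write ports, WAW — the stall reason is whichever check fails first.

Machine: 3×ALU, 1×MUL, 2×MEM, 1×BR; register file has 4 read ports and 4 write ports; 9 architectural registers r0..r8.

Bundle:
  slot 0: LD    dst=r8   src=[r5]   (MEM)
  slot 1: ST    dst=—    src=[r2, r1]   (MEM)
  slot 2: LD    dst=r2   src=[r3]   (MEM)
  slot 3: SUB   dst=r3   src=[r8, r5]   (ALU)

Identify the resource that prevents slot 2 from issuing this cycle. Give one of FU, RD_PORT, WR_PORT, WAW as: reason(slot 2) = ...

reason(slot 2) = FU

#0 MEM src=r5 dispatched  <A:3 Mu:1 Ld:1 B:1 rd:3 wr:3>
#1 MEM src=r2,r1 dispatched  <A:3 Mu:1 Ld:0 B:1 rd:1 wr:3>
#2 MEM src=r3 held:FU  <A:3 Mu:1 Ld:0 B:1 rd:1 wr:3>
#3 ALU src=r8,r5 held:RD_PORT  <A:3 Mu:1 Ld:0 B:1 rd:1 wr:3>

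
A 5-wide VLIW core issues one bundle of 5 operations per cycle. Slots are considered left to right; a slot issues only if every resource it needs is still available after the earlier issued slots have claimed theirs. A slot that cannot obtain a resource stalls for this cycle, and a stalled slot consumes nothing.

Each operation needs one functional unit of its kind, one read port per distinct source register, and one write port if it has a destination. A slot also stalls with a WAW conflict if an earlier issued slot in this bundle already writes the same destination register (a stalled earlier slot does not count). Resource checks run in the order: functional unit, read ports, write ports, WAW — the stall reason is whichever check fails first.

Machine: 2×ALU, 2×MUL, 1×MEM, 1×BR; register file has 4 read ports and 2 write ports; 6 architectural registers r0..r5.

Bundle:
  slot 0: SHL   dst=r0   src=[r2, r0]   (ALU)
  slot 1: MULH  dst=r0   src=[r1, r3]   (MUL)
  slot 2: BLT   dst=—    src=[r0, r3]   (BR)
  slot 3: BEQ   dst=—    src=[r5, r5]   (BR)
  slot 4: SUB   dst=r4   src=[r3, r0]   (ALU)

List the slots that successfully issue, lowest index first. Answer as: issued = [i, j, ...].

[0] ALU needs rd=2 wr=1: ok; after: ALU=1 MUL=2 MEM=1 BR=1, R=2, W=1
[1] MUL needs rd=2 wr=1: WAW; after: ALU=1 MUL=2 MEM=1 BR=1, R=2, W=1
[2] BR needs rd=2 wr=0: ok; after: ALU=1 MUL=2 MEM=1 BR=0, R=0, W=1
[3] BR needs rd=1 wr=0: FU; after: ALU=1 MUL=2 MEM=1 BR=0, R=0, W=1
[4] ALU needs rd=2 wr=1: RD_PORT; after: ALU=1 MUL=2 MEM=1 BR=0, R=0, W=1

issued = [0, 2]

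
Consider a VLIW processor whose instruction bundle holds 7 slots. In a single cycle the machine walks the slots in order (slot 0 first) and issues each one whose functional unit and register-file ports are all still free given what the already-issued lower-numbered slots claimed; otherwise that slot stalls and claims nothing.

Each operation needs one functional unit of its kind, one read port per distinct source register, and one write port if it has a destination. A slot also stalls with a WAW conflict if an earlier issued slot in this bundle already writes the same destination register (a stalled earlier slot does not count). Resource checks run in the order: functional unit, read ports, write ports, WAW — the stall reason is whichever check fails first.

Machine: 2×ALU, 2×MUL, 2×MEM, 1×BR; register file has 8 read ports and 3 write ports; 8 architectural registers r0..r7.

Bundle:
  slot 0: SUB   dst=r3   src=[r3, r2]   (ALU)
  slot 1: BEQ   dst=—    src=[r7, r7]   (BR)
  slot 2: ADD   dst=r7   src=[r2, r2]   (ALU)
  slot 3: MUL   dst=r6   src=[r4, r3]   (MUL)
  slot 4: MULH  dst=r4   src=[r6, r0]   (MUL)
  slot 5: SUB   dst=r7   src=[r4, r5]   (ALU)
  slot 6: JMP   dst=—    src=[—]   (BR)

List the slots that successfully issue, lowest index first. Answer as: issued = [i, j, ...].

(0) want 1×ALU +2rd +1wr — yes → AL1|MU2|ME2|BR1|rd6|wr2
(1) want 1×BR +1rd +0wr — yes → AL1|MU2|ME2|BR0|rd5|wr2
(2) want 1×ALU +1rd +1wr — yes → AL0|MU2|ME2|BR0|rd4|wr1
(3) want 1×MUL +2rd +1wr — yes → AL0|MU1|ME2|BR0|rd2|wr0
(4) want 1×MUL +2rd +1wr — WR_PORT → AL0|MU1|ME2|BR0|rd2|wr0
(5) want 1×ALU +2rd +1wr — FU → AL0|MU1|ME2|BR0|rd2|wr0
(6) want 1×BR +0rd +0wr — FU → AL0|MU1|ME2|BR0|rd2|wr0

issued = [0, 1, 2, 3]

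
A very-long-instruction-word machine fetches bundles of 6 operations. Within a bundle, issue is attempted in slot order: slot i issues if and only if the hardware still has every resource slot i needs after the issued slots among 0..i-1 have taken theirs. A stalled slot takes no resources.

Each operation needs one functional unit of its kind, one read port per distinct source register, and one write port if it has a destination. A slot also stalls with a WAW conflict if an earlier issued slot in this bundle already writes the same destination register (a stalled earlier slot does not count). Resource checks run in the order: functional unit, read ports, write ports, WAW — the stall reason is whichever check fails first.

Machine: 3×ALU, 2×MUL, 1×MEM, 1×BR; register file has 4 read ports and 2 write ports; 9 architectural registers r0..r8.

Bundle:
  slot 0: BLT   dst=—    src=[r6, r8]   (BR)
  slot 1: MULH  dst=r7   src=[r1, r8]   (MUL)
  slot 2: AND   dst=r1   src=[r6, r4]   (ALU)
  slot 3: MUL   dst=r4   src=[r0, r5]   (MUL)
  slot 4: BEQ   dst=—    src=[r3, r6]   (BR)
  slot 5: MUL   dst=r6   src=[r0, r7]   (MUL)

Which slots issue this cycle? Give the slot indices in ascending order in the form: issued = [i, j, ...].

issued = [0, 1]

[0] BR needs rd=2 wr=0: ok; after: ALU=3 MUL=2 MEM=1 BR=0, R=2, W=2
[1] MUL needs rd=2 wr=1: ok; after: ALU=3 MUL=1 MEM=1 BR=0, R=0, W=1
[2] ALU needs rd=2 wr=1: RD_PORT; after: ALU=3 MUL=1 MEM=1 BR=0, R=0, W=1
[3] MUL needs rd=2 wr=1: RD_PORT; after: ALU=3 MUL=1 MEM=1 BR=0, R=0, W=1
[4] BR needs rd=2 wr=0: FU; after: ALU=3 MUL=1 MEM=1 BR=0, R=0, W=1
[5] MUL needs rd=2 wr=1: RD_PORT; after: ALU=3 MUL=1 MEM=1 BR=0, R=0, W=1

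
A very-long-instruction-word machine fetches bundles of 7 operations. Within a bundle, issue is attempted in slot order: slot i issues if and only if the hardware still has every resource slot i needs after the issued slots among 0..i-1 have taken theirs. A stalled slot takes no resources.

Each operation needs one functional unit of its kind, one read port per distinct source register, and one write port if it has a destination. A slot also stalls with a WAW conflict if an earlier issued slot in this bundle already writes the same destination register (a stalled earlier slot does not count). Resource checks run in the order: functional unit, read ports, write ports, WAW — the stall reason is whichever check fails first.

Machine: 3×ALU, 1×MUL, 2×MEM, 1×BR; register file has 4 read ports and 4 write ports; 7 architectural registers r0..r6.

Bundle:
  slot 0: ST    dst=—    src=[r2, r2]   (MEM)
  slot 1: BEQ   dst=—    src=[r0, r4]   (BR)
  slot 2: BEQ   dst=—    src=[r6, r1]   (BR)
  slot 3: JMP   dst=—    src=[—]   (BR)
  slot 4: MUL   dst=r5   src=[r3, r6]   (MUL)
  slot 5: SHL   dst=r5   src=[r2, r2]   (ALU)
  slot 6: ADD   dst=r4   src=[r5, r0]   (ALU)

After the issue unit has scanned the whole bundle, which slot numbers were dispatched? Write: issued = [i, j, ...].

  0. MEM ⇒ go  {3A/1Mu/1Ld/1B | 3r 4w}
  1. BR ⇒ go  {3A/1Mu/1Ld/0B | 1r 4w}
  2. BR ⇒ no(FU)  {3A/1Mu/1Ld/0B | 1r 4w}
  3. BR ⇒ no(FU)  {3A/1Mu/1Ld/0B | 1r 4w}
  4. MUL→r5 ⇒ no(RD_PORT)  {3A/1Mu/1Ld/0B | 1r 4w}
  5. ALU→r5 ⇒ go  {2A/1Mu/1Ld/0B | 0r 3w}
  6. ALU→r4 ⇒ no(RD_PORT)  {2A/1Mu/1Ld/0B | 0r 3w}

issued = [0, 1, 5]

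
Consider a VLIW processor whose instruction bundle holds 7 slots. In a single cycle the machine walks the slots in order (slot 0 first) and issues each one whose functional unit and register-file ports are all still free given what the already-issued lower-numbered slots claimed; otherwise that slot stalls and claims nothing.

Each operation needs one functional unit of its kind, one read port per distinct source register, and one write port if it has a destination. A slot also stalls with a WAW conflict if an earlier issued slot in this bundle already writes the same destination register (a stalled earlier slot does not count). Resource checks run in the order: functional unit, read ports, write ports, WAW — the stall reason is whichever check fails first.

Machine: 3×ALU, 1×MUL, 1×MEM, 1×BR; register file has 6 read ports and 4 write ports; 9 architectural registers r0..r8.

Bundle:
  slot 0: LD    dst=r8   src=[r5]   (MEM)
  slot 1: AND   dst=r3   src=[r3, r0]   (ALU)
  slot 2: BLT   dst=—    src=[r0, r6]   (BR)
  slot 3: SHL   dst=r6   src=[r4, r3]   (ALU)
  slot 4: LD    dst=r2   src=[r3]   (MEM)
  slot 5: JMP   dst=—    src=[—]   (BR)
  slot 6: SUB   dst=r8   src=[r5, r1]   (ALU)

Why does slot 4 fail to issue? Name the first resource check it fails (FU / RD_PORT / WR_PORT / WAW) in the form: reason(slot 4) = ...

[0] MEM needs rd=1 wr=1: ok; after: ALU=3 MUL=1 MEM=0 BR=1, R=5, W=3
[1] ALU needs rd=2 wr=1: ok; after: ALU=2 MUL=1 MEM=0 BR=1, R=3, W=2
[2] BR needs rd=2 wr=0: ok; after: ALU=2 MUL=1 MEM=0 BR=0, R=1, W=2
[3] ALU needs rd=2 wr=1: RD_PORT; after: ALU=2 MUL=1 MEM=0 BR=0, R=1, W=2
[4] MEM needs rd=1 wr=1: FU; after: ALU=2 MUL=1 MEM=0 BR=0, R=1, W=2
[5] BR needs rd=0 wr=0: FU; after: ALU=2 MUL=1 MEM=0 BR=0, R=1, W=2
[6] ALU needs rd=2 wr=1: RD_PORT; after: ALU=2 MUL=1 MEM=0 BR=0, R=1, W=2

reason(slot 4) = FU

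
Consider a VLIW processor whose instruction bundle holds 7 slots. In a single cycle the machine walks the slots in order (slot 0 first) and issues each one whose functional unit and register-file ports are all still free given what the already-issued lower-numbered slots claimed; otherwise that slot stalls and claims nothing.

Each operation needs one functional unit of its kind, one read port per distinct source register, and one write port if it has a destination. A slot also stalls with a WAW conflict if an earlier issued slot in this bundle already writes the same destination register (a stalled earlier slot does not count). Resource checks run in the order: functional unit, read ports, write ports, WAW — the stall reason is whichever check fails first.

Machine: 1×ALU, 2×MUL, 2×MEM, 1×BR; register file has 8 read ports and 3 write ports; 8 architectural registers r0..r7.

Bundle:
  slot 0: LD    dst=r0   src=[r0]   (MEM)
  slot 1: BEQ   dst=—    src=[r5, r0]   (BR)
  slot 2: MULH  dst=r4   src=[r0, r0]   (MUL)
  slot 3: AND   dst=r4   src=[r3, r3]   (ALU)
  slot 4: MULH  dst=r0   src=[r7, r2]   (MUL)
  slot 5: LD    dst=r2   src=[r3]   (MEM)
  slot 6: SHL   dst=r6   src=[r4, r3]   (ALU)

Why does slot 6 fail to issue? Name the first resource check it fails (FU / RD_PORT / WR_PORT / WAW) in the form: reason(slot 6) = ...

slot 0 (MEM): ISSUE — free A1,Mu2,Ld1,B1 rp7 wp2
slot 1 (BR): ISSUE — free A1,Mu2,Ld1,B0 rp5 wp2
slot 2 (MUL): ISSUE — free A1,Mu1,Ld1,B0 rp4 wp1
slot 3 (ALU): stall WAW — free A1,Mu1,Ld1,B0 rp4 wp1
slot 4 (MUL): stall WAW — free A1,Mu1,Ld1,B0 rp4 wp1
slot 5 (MEM): ISSUE — free A1,Mu1,Ld0,B0 rp3 wp0
slot 6 (ALU): stall WR_PORT — free A1,Mu1,Ld0,B0 rp3 wp0

reason(slot 6) = WR_PORT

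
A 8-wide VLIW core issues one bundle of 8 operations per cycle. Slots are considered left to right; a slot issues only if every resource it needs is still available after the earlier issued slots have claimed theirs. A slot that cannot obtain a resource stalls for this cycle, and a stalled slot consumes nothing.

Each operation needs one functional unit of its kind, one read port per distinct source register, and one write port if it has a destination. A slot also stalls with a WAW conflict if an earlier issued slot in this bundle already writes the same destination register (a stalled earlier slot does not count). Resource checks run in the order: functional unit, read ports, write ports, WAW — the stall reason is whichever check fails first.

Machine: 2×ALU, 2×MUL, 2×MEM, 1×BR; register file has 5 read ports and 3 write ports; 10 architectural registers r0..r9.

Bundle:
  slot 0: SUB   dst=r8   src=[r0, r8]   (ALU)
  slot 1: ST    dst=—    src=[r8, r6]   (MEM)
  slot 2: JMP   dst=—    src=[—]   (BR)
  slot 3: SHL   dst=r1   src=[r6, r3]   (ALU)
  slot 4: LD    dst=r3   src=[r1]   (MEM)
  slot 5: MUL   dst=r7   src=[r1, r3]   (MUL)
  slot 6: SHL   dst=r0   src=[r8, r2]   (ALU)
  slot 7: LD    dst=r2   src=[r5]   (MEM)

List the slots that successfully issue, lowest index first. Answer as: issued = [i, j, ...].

  0. ALU→r8 ⇒ go  {1A/2Mu/2Ld/1B | 3r 2w}
  1. MEM ⇒ go  {1A/2Mu/1Ld/1B | 1r 2w}
  2. BR ⇒ go  {1A/2Mu/1Ld/0B | 1r 2w}
  3. ALU→r1 ⇒ no(RD_PORT)  {1A/2Mu/1Ld/0B | 1r 2w}
  4. MEM→r3 ⇒ go  {1A/2Mu/0Ld/0B | 0r 1w}
  5. MUL→r7 ⇒ no(RD_PORT)  {1A/2Mu/0Ld/0B | 0r 1w}
  6. ALU→r0 ⇒ no(RD_PORT)  {1A/2Mu/0Ld/0B | 0r 1w}
  7. MEM→r2 ⇒ no(FU)  {1A/2Mu/0Ld/0B | 0r 1w}

issued = [0, 1, 2, 4]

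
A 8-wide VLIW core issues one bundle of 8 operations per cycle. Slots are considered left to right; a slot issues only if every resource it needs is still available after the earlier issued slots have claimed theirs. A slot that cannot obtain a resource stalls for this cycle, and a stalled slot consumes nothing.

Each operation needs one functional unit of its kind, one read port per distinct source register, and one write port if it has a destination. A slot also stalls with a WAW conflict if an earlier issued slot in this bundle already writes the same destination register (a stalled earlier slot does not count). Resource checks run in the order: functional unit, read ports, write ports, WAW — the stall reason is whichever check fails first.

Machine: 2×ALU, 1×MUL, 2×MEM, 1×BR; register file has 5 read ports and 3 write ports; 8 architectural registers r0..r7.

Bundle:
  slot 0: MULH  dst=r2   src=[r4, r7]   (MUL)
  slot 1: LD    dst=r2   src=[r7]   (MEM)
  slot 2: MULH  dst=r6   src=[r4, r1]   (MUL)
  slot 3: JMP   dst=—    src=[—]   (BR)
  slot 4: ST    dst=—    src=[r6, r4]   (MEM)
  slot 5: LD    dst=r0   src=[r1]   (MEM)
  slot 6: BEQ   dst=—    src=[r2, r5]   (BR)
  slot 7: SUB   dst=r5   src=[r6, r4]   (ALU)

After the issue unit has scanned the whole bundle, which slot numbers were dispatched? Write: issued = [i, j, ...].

  0. MUL→r2 ⇒ go  {2A/0Mu/2Ld/1B | 3r 2w}
  1. MEM→r2 ⇒ no(WAW)  {2A/0Mu/2Ld/1B | 3r 2w}
  2. MUL→r6 ⇒ no(FU)  {2A/0Mu/2Ld/1B | 3r 2w}
  3. BR ⇒ go  {2A/0Mu/2Ld/0B | 3r 2w}
  4. MEM ⇒ go  {2A/0Mu/1Ld/0B | 1r 2w}
  5. MEM→r0 ⇒ go  {2A/0Mu/0Ld/0B | 0r 1w}
  6. BR ⇒ no(FU)  {2A/0Mu/0Ld/0B | 0r 1w}
  7. ALU→r5 ⇒ no(RD_PORT)  {2A/0Mu/0Ld/0B | 0r 1w}

issued = [0, 3, 4, 5]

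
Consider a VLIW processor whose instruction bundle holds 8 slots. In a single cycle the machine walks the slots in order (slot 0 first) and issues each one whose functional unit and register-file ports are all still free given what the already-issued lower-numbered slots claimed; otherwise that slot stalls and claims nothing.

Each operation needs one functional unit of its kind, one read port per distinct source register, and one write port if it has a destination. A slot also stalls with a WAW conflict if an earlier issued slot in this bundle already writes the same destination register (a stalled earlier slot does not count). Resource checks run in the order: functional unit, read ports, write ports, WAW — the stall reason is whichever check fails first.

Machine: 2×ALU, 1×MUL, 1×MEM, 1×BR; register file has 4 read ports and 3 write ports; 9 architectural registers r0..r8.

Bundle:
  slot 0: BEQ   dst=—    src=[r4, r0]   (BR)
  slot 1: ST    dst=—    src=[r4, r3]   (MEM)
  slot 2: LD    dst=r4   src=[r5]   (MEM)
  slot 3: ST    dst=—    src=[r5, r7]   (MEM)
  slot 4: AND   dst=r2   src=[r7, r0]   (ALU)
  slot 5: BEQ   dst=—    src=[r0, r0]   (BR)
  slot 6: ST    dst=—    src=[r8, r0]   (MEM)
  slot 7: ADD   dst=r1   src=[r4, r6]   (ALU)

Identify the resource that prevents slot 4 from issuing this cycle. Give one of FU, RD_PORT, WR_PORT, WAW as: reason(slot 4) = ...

  0. BR ⇒ go  {2A/1Mu/1Ld/0B | 2r 3w}
  1. MEM ⇒ go  {2A/1Mu/0Ld/0B | 0r 3w}
  2. MEM→r4 ⇒ no(FU)  {2A/1Mu/0Ld/0B | 0r 3w}
  3. MEM ⇒ no(FU)  {2A/1Mu/0Ld/0B | 0r 3w}
  4. ALU→r2 ⇒ no(RD_PORT)  {2A/1Mu/0Ld/0B | 0r 3w}
  5. BR ⇒ no(FU)  {2A/1Mu/0Ld/0B | 0r 3w}
  6. MEM ⇒ no(FU)  {2A/1Mu/0Ld/0B | 0r 3w}
  7. ALU→r1 ⇒ no(RD_PORT)  {2A/1Mu/0Ld/0B | 0r 3w}

reason(slot 4) = RD_PORT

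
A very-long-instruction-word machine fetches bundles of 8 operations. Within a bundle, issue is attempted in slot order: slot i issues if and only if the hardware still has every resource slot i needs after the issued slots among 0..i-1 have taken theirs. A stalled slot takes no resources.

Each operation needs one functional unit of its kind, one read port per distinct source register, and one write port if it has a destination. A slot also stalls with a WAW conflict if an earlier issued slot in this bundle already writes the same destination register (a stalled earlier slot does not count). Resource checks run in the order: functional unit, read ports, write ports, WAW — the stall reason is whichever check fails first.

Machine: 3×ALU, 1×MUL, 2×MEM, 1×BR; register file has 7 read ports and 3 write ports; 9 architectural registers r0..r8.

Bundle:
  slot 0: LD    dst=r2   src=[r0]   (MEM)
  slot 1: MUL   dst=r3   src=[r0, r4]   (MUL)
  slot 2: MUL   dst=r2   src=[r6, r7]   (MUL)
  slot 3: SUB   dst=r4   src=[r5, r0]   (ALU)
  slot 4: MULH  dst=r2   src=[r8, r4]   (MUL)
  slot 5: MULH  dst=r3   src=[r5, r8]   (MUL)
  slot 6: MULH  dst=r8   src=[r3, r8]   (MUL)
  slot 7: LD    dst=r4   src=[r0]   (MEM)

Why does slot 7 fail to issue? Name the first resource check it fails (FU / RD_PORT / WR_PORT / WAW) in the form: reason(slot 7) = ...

  0. MEM→r2 ⇒ go  {3A/1Mu/1Ld/1B | 6r 2w}
  1. MUL→r3 ⇒ go  {3A/0Mu/1Ld/1B | 4r 1w}
  2. MUL→r2 ⇒ no(FU)  {3A/0Mu/1Ld/1B | 4r 1w}
  3. ALU→r4 ⇒ go  {2A/0Mu/1Ld/1B | 2r 0w}
  4. MUL→r2 ⇒ no(FU)  {2A/0Mu/1Ld/1B | 2r 0w}
  5. MUL→r3 ⇒ no(FU)  {2A/0Mu/1Ld/1B | 2r 0w}
  6. MUL→r8 ⇒ no(FU)  {2A/0Mu/1Ld/1B | 2r 0w}
  7. MEM→r4 ⇒ no(WR_PORT)  {2A/0Mu/1Ld/1B | 2r 0w}

reason(slot 7) = WR_PORT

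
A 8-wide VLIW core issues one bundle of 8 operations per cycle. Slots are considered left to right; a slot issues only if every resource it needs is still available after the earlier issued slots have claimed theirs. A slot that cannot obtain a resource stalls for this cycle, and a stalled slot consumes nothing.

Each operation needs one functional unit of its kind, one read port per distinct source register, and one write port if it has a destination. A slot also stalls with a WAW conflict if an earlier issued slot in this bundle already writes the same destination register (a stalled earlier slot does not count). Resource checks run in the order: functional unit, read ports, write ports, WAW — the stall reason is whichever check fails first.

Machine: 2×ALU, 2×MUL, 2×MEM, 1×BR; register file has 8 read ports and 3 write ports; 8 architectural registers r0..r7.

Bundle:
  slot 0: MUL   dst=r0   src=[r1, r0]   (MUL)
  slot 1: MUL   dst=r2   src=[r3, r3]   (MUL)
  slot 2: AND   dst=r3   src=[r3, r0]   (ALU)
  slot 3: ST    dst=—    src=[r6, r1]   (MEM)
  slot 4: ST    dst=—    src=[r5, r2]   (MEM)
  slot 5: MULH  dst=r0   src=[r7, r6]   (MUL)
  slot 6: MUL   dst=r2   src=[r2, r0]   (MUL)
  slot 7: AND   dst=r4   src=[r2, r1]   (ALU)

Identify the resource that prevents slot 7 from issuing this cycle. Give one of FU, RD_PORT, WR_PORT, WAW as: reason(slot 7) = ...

reason(slot 7) = RD_PORT

slot 0 (MUL): ISSUE — free A2,Mu1,Ld2,B1 rp6 wp2
slot 1 (MUL): ISSUE — free A2,Mu0,Ld2,B1 rp5 wp1
slot 2 (ALU): ISSUE — free A1,Mu0,Ld2,B1 rp3 wp0
slot 3 (MEM): ISSUE — free A1,Mu0,Ld1,B1 rp1 wp0
slot 4 (MEM): stall RD_PORT — free A1,Mu0,Ld1,B1 rp1 wp0
slot 5 (MUL): stall FU — free A1,Mu0,Ld1,B1 rp1 wp0
slot 6 (MUL): stall FU — free A1,Mu0,Ld1,B1 rp1 wp0
slot 7 (ALU): stall RD_PORT — free A1,Mu0,Ld1,B1 rp1 wp0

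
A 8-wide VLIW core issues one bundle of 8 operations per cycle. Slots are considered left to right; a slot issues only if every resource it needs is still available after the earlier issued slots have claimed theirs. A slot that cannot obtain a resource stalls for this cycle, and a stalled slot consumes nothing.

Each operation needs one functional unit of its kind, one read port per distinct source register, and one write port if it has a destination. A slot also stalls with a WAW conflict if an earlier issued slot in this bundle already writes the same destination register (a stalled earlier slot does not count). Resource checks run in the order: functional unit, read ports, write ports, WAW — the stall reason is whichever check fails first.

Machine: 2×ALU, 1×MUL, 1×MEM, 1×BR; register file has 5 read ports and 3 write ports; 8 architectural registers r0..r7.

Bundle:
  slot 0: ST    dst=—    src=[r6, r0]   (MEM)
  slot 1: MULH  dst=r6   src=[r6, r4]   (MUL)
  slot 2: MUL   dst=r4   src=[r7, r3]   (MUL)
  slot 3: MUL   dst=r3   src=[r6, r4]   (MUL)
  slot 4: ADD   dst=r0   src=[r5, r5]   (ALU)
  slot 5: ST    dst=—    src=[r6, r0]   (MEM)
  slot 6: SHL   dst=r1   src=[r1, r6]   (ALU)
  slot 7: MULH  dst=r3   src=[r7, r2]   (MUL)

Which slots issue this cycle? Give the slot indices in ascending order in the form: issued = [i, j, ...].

issued = [0, 1, 4]

[0] MEM needs rd=2 wr=0: ok; after: ALU=2 MUL=1 MEM=0 BR=1, R=3, W=3
[1] MUL needs rd=2 wr=1: ok; after: ALU=2 MUL=0 MEM=0 BR=1, R=1, W=2
[2] MUL needs rd=2 wr=1: FU; after: ALU=2 MUL=0 MEM=0 BR=1, R=1, W=2
[3] MUL needs rd=2 wr=1: FU; after: ALU=2 MUL=0 MEM=0 BR=1, R=1, W=2
[4] ALU needs rd=1 wr=1: ok; after: ALU=1 MUL=0 MEM=0 BR=1, R=0, W=1
[5] MEM needs rd=2 wr=0: FU; after: ALU=1 MUL=0 MEM=0 BR=1, R=0, W=1
[6] ALU needs rd=2 wr=1: RD_PORT; after: ALU=1 MUL=0 MEM=0 BR=1, R=0, W=1
[7] MUL needs rd=2 wr=1: FU; after: ALU=1 MUL=0 MEM=0 BR=1, R=0, W=1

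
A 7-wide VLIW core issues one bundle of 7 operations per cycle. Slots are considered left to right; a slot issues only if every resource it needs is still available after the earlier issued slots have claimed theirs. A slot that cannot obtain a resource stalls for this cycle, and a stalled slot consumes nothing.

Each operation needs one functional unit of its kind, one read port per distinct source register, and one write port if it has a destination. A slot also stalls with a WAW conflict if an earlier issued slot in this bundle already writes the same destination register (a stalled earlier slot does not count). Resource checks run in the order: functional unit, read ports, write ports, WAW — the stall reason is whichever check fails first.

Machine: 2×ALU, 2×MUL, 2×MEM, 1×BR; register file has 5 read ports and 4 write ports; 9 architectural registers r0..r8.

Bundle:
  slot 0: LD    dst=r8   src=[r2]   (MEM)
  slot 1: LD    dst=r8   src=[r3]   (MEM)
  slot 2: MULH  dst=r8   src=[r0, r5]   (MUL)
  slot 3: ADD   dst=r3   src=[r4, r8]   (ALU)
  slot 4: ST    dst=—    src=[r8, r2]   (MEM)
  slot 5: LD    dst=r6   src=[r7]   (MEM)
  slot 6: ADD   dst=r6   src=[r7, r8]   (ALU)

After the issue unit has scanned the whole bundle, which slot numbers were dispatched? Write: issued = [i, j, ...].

  0. MEM→r8 ⇒ go  {2A/2Mu/1Ld/1B | 4r 3w}
  1. MEM→r8 ⇒ no(WAW)  {2A/2Mu/1Ld/1B | 4r 3w}
  2. MUL→r8 ⇒ no(WAW)  {2A/2Mu/1Ld/1B | 4r 3w}
  3. ALU→r3 ⇒ go  {1A/2Mu/1Ld/1B | 2r 2w}
  4. MEM ⇒ go  {1A/2Mu/0Ld/1B | 0r 2w}
  5. MEM→r6 ⇒ no(FU)  {1A/2Mu/0Ld/1B | 0r 2w}
  6. ALU→r6 ⇒ no(RD_PORT)  {1A/2Mu/0Ld/1B | 0r 2w}

issued = [0, 3, 4]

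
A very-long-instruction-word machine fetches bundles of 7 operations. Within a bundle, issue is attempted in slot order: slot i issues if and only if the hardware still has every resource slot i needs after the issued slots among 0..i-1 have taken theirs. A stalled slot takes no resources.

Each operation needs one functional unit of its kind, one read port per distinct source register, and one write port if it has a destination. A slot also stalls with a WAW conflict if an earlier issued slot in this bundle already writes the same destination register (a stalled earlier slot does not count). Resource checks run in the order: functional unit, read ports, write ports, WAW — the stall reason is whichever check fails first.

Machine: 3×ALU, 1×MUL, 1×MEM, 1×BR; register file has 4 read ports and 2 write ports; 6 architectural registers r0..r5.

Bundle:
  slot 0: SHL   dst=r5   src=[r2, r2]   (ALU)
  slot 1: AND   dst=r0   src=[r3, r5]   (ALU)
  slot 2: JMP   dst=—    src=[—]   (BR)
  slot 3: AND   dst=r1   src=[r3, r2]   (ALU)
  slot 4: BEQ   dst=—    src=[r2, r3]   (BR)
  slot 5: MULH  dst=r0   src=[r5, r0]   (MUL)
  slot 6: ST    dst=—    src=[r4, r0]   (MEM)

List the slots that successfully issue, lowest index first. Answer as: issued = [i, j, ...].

[0] ALU needs rd=1 wr=1: ok; after: ALU=2 MUL=1 MEM=1 BR=1, R=3, W=1
[1] ALU needs rd=2 wr=1: ok; after: ALU=1 MUL=1 MEM=1 BR=1, R=1, W=0
[2] BR needs rd=0 wr=0: ok; after: ALU=1 MUL=1 MEM=1 BR=0, R=1, W=0
[3] ALU needs rd=2 wr=1: RD_PORT; after: ALU=1 MUL=1 MEM=1 BR=0, R=1, W=0
[4] BR needs rd=2 wr=0: FU; after: ALU=1 MUL=1 MEM=1 BR=0, R=1, W=0
[5] MUL needs rd=2 wr=1: RD_PORT; after: ALU=1 MUL=1 MEM=1 BR=0, R=1, W=0
[6] MEM needs rd=2 wr=0: RD_PORT; after: ALU=1 MUL=1 MEM=1 BR=0, R=1, W=0

issued = [0, 1, 2]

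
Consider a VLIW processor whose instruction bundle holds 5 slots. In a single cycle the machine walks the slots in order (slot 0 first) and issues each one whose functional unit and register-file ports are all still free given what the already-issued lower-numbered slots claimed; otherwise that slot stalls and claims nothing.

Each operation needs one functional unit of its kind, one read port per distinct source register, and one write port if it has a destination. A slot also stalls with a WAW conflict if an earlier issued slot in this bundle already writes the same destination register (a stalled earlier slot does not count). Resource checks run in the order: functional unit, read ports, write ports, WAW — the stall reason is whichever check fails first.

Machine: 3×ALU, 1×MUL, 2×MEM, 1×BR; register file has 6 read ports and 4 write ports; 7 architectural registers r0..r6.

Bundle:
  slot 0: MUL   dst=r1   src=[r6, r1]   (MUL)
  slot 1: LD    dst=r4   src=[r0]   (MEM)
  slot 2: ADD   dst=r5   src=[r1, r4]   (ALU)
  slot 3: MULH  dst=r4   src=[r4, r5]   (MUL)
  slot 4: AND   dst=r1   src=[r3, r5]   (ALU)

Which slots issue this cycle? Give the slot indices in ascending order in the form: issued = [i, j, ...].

issued = [0, 1, 2]

(0) want 1×MUL +2rd +1wr — yes → AL3|MU0|ME2|BR1|rd4|wr3
(1) want 1×MEM +1rd +1wr — yes → AL3|MU0|ME1|BR1|rd3|wr2
(2) want 1×ALU +2rd +1wr — yes → AL2|MU0|ME1|BR1|rd1|wr1
(3) want 1×MUL +2rd +1wr — FU → AL2|MU0|ME1|BR1|rd1|wr1
(4) want 1×ALU +2rd +1wr — RD_PORT → AL2|MU0|ME1|BR1|rd1|wr1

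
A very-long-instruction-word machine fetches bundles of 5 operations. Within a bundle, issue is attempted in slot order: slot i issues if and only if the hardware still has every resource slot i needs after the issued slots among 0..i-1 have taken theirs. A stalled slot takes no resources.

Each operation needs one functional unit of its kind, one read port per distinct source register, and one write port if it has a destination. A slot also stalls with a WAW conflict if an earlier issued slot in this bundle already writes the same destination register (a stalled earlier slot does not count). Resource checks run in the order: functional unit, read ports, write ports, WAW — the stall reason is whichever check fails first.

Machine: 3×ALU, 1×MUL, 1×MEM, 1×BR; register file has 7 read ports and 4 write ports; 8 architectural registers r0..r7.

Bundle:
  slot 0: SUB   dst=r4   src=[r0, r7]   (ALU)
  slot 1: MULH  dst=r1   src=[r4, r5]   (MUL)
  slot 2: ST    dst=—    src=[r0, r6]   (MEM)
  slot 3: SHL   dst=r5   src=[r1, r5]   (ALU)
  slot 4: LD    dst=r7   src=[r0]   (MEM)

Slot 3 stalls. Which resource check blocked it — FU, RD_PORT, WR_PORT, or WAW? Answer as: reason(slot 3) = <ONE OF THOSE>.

reason(slot 3) = RD_PORT

  0. ALU→r4 ⇒ go  {2A/1Mu/1Ld/1B | 5r 3w}
  1. MUL→r1 ⇒ go  {2A/0Mu/1Ld/1B | 3r 2w}
  2. MEM ⇒ go  {2A/0Mu/0Ld/1B | 1r 2w}
  3. ALU→r5 ⇒ no(RD_PORT)  {2A/0Mu/0Ld/1B | 1r 2w}
  4. MEM→r7 ⇒ no(FU)  {2A/0Mu/0Ld/1B | 1r 2w}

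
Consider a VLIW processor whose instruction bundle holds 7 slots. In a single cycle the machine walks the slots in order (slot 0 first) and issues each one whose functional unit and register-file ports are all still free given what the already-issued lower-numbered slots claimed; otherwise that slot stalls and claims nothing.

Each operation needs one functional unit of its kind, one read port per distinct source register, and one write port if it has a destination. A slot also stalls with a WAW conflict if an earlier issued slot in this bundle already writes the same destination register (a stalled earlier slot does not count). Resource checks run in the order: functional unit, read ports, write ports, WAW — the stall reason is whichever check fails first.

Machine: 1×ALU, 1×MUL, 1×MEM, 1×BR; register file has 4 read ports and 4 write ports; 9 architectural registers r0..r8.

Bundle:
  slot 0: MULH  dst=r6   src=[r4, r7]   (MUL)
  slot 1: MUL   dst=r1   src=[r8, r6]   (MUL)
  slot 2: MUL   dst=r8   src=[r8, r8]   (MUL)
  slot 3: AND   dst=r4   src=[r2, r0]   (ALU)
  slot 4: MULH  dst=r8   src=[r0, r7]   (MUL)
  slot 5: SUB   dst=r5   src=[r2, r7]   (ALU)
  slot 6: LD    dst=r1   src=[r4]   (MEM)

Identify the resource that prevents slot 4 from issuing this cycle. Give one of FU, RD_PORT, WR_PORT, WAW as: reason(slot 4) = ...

reason(slot 4) = FU

[0] MUL needs rd=2 wr=1: ok; after: ALU=1 MUL=0 MEM=1 BR=1, R=2, W=3
[1] MUL needs rd=2 wr=1: FU; after: ALU=1 MUL=0 MEM=1 BR=1, R=2, W=3
[2] MUL needs rd=1 wr=1: FU; after: ALU=1 MUL=0 MEM=1 BR=1, R=2, W=3
[3] ALU needs rd=2 wr=1: ok; after: ALU=0 MUL=0 MEM=1 BR=1, R=0, W=2
[4] MUL needs rd=2 wr=1: FU; after: ALU=0 MUL=0 MEM=1 BR=1, R=0, W=2
[5] ALU needs rd=2 wr=1: FU; after: ALU=0 MUL=0 MEM=1 BR=1, R=0, W=2
[6] MEM needs rd=1 wr=1: RD_PORT; after: ALU=0 MUL=0 MEM=1 BR=1, R=0, W=2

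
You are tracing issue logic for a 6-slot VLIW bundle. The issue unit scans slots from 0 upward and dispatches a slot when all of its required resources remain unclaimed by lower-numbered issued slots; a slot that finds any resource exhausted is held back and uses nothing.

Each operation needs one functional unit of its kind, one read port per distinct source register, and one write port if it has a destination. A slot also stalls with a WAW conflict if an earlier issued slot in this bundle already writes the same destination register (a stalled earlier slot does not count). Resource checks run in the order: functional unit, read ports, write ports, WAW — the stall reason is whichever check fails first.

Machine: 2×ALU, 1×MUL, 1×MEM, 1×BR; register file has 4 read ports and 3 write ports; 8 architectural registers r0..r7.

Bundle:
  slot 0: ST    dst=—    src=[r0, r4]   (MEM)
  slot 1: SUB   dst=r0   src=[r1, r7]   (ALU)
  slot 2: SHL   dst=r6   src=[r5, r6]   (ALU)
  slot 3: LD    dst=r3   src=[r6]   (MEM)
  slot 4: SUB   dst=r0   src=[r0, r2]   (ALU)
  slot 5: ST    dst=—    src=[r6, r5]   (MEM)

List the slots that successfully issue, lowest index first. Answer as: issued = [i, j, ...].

issued = [0, 1]

#0 MEM src=r0,r4 dispatched  <A:2 Mu:1 Ld:0 B:1 rd:2 wr:3>
#1 ALU src=r1,r7 dispatched  <A:1 Mu:1 Ld:0 B:1 rd:0 wr:2>
#2 ALU src=r5,r6 held:RD_PORT  <A:1 Mu:1 Ld:0 B:1 rd:0 wr:2>
#3 MEM src=r6 held:FU  <A:1 Mu:1 Ld:0 B:1 rd:0 wr:2>
#4 ALU src=r0,r2 held:RD_PORT  <A:1 Mu:1 Ld:0 B:1 rd:0 wr:2>
#5 MEM src=r6,r5 held:FU  <A:1 Mu:1 Ld:0 B:1 rd:0 wr:2>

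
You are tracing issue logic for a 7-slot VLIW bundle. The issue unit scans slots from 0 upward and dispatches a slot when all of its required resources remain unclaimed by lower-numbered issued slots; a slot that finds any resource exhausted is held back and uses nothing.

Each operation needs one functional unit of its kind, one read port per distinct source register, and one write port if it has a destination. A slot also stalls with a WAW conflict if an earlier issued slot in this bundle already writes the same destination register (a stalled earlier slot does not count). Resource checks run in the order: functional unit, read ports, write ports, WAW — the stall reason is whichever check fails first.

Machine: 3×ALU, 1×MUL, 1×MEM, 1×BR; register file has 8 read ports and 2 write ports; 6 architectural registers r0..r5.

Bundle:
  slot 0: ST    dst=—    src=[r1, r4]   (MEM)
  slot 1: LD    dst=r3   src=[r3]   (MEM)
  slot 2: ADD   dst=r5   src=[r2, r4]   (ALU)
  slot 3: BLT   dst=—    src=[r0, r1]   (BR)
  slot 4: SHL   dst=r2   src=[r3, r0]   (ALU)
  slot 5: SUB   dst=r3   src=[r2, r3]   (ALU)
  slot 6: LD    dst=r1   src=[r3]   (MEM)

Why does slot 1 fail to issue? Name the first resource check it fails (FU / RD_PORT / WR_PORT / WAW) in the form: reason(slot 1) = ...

reason(slot 1) = FU

(0) want 1×MEM +2rd +0wr — yes → AL3|MU1|ME0|BR1|rd6|wr2
(1) want 1×MEM +1rd +1wr — FU → AL3|MU1|ME0|BR1|rd6|wr2
(2) want 1×ALU +2rd +1wr — yes → AL2|MU1|ME0|BR1|rd4|wr1
(3) want 1×BR +2rd +0wr — yes → AL2|MU1|ME0|BR0|rd2|wr1
(4) want 1×ALU +2rd +1wr — yes → AL1|MU1|ME0|BR0|rd0|wr0
(5) want 1×ALU +2rd +1wr — RD_PORT → AL1|MU1|ME0|BR0|rd0|wr0
(6) want 1×MEM +1rd +1wr — FU → AL1|MU1|ME0|BR0|rd0|wr0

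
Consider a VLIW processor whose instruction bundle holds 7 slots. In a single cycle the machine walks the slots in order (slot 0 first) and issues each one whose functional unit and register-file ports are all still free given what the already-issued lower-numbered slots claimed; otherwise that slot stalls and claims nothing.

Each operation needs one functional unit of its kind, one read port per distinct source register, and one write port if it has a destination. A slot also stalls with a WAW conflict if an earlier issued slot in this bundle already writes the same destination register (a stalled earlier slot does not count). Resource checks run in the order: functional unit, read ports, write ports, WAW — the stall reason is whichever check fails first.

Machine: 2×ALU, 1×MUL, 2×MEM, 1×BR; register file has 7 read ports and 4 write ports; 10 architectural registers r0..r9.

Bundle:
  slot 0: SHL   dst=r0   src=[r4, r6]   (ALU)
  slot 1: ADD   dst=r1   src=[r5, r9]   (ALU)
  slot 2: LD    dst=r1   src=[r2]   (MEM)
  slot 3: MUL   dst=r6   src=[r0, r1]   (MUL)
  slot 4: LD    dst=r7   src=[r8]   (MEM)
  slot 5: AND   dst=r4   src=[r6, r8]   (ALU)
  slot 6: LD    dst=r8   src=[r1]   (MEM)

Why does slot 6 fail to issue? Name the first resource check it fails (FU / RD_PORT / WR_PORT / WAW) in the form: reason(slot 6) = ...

reason(slot 6) = RD_PORT

[0] ALU needs rd=2 wr=1: ok; after: ALU=1 MUL=1 MEM=2 BR=1, R=5, W=3
[1] ALU needs rd=2 wr=1: ok; after: ALU=0 MUL=1 MEM=2 BR=1, R=3, W=2
[2] MEM needs rd=1 wr=1: WAW; after: ALU=0 MUL=1 MEM=2 BR=1, R=3, W=2
[3] MUL needs rd=2 wr=1: ok; after: ALU=0 MUL=0 MEM=2 BR=1, R=1, W=1
[4] MEM needs rd=1 wr=1: ok; after: ALU=0 MUL=0 MEM=1 BR=1, R=0, W=0
[5] ALU needs rd=2 wr=1: FU; after: ALU=0 MUL=0 MEM=1 BR=1, R=0, W=0
[6] MEM needs rd=1 wr=1: RD_PORT; after: ALU=0 MUL=0 MEM=1 BR=1, R=0, W=0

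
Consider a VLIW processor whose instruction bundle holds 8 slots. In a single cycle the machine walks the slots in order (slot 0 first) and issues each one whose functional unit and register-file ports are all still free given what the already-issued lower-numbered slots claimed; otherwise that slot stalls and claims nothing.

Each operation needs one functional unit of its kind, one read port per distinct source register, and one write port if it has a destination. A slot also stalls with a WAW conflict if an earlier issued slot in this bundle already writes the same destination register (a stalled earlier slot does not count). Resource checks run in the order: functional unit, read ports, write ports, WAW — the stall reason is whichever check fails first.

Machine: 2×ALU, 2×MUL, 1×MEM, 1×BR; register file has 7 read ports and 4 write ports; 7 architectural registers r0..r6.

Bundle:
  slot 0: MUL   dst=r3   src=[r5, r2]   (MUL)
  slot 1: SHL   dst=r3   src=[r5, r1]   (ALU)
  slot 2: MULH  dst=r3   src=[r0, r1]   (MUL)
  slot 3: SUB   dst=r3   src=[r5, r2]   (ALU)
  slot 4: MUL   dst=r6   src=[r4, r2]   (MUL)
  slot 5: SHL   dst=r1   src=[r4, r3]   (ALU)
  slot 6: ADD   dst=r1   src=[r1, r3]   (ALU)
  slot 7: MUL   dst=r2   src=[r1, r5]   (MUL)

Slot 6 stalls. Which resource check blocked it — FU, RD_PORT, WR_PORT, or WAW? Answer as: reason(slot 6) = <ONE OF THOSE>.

reason(slot 6) = RD_PORT

#0 MUL src=r5,r2 dispatched  <A:2 Mu:1 Ld:1 B:1 rd:5 wr:3>
#1 ALU src=r5,r1 held:WAW  <A:2 Mu:1 Ld:1 B:1 rd:5 wr:3>
#2 MUL src=r0,r1 held:WAW  <A:2 Mu:1 Ld:1 B:1 rd:5 wr:3>
#3 ALU src=r5,r2 held:WAW  <A:2 Mu:1 Ld:1 B:1 rd:5 wr:3>
#4 MUL src=r4,r2 dispatched  <A:2 Mu:0 Ld:1 B:1 rd:3 wr:2>
#5 ALU src=r4,r3 dispatched  <A:1 Mu:0 Ld:1 B:1 rd:1 wr:1>
#6 ALU src=r1,r3 held:RD_PORT  <A:1 Mu:0 Ld:1 B:1 rd:1 wr:1>
#7 MUL src=r1,r5 held:FU  <A:1 Mu:0 Ld:1 B:1 rd:1 wr:1>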